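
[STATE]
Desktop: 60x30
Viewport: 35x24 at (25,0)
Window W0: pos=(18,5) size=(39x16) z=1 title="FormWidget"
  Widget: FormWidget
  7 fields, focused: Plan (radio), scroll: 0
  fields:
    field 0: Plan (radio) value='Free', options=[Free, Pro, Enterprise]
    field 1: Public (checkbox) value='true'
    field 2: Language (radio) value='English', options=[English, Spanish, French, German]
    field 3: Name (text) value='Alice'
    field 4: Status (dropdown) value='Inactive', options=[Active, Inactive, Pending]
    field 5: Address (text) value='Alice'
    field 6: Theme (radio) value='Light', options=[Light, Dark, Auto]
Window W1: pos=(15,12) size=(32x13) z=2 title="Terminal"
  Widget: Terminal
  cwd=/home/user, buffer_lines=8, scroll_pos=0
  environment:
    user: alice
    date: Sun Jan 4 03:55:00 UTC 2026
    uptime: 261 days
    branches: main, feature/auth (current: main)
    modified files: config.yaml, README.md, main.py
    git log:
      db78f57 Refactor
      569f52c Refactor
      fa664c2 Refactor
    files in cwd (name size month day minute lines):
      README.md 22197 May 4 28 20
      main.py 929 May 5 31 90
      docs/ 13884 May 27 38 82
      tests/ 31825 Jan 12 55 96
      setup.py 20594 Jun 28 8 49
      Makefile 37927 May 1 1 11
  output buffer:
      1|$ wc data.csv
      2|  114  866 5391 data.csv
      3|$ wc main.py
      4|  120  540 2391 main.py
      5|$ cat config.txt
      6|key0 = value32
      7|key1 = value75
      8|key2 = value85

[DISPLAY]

                                   
                                   
                                   
                                   
                                   
━━━━━━━━━━━━━━━━━━━━━━━━━━━━━━━┓   
idget                          ┃   
───────────────────────────────┨   
:       (●) Free  ( ) Pro  ( ) ┃   
ic:     [x]                    ┃   
uage:   (●) English  ( ) Spanis┃   
:       [Alice                ]┃   
━━━━━━━━━━━━━━━━━━━━━┓       ▼]┃   
                     ┃        ]┃   
─────────────────────┨ Dark  ( ┃   
.csv                 ┃         ┃   
6 5391 data.csv      ┃         ┃   
.py                  ┃         ┃   
0 2391 main.py       ┃         ┃   
fig.txt              ┃         ┃   
lue32                ┃━━━━━━━━━┛   
lue75                ┃             
lue85                ┃             
                     ┃             


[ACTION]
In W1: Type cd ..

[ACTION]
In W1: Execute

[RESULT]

                                   
                                   
                                   
                                   
                                   
━━━━━━━━━━━━━━━━━━━━━━━━━━━━━━━┓   
idget                          ┃   
───────────────────────────────┨   
:       (●) Free  ( ) Pro  ( ) ┃   
ic:     [x]                    ┃   
uage:   (●) English  ( ) Spanis┃   
:       [Alice                ]┃   
━━━━━━━━━━━━━━━━━━━━━┓       ▼]┃   
                     ┃        ]┃   
─────────────────────┨ Dark  ( ┃   
.py                  ┃         ┃   
0 2391 main.py       ┃         ┃   
fig.txt              ┃         ┃   
lue32                ┃         ┃   
lue75                ┃         ┃   
lue85                ┃━━━━━━━━━┛   
                     ┃             
                     ┃             
                     ┃             


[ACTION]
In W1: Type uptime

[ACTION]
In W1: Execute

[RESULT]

                                   
                                   
                                   
                                   
                                   
━━━━━━━━━━━━━━━━━━━━━━━━━━━━━━━┓   
idget                          ┃   
───────────────────────────────┨   
:       (●) Free  ( ) Pro  ( ) ┃   
ic:     [x]                    ┃   
uage:   (●) English  ( ) Spanis┃   
:       [Alice                ]┃   
━━━━━━━━━━━━━━━━━━━━━┓       ▼]┃   
                     ┃        ]┃   
─────────────────────┨ Dark  ( ┃   
fig.txt              ┃         ┃   
lue32                ┃         ┃   
lue75                ┃         ┃   
lue85                ┃         ┃   
                     ┃         ┃   
                     ┃━━━━━━━━━┛   
                     ┃             
p 261 days           ┃             
                     ┃             


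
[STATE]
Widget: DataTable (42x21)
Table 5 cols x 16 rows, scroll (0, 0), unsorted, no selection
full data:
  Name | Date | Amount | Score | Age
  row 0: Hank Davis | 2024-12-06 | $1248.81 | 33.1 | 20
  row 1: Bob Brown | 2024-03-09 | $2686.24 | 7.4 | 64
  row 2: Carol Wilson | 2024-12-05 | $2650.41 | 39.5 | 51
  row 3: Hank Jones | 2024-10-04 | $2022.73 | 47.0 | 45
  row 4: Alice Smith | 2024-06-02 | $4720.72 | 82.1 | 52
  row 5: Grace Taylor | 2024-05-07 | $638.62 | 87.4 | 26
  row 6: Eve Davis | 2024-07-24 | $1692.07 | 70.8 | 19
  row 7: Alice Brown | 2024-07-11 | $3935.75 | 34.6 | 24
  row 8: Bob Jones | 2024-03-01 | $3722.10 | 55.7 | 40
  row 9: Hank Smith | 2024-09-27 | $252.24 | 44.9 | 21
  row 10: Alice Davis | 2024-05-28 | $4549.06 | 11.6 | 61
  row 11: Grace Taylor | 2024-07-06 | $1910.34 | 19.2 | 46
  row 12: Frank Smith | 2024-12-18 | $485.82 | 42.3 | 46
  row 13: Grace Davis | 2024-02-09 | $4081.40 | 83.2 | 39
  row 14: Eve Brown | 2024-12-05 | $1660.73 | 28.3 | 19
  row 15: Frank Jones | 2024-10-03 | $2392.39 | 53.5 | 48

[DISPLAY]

Name        │Date      │Amount  │Score│Age
────────────┼──────────┼────────┼─────┼───
Hank Davis  │2024-12-06│$1248.81│33.1 │20 
Bob Brown   │2024-03-09│$2686.24│7.4  │64 
Carol Wilson│2024-12-05│$2650.41│39.5 │51 
Hank Jones  │2024-10-04│$2022.73│47.0 │45 
Alice Smith │2024-06-02│$4720.72│82.1 │52 
Grace Taylor│2024-05-07│$638.62 │87.4 │26 
Eve Davis   │2024-07-24│$1692.07│70.8 │19 
Alice Brown │2024-07-11│$3935.75│34.6 │24 
Bob Jones   │2024-03-01│$3722.10│55.7 │40 
Hank Smith  │2024-09-27│$252.24 │44.9 │21 
Alice Davis │2024-05-28│$4549.06│11.6 │61 
Grace Taylor│2024-07-06│$1910.34│19.2 │46 
Frank Smith │2024-12-18│$485.82 │42.3 │46 
Grace Davis │2024-02-09│$4081.40│83.2 │39 
Eve Brown   │2024-12-05│$1660.73│28.3 │19 
Frank Jones │2024-10-03│$2392.39│53.5 │48 
                                          
                                          
                                          


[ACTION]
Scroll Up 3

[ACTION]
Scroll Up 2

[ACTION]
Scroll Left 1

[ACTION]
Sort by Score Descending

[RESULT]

Name        │Date      │Amount  │Scor▼│Age
────────────┼──────────┼────────┼─────┼───
Grace Taylor│2024-05-07│$638.62 │87.4 │26 
Grace Davis │2024-02-09│$4081.40│83.2 │39 
Alice Smith │2024-06-02│$4720.72│82.1 │52 
Eve Davis   │2024-07-24│$1692.07│70.8 │19 
Bob Jones   │2024-03-01│$3722.10│55.7 │40 
Frank Jones │2024-10-03│$2392.39│53.5 │48 
Hank Jones  │2024-10-04│$2022.73│47.0 │45 
Hank Smith  │2024-09-27│$252.24 │44.9 │21 
Frank Smith │2024-12-18│$485.82 │42.3 │46 
Carol Wilson│2024-12-05│$2650.41│39.5 │51 
Alice Brown │2024-07-11│$3935.75│34.6 │24 
Hank Davis  │2024-12-06│$1248.81│33.1 │20 
Eve Brown   │2024-12-05│$1660.73│28.3 │19 
Grace Taylor│2024-07-06│$1910.34│19.2 │46 
Alice Davis │2024-05-28│$4549.06│11.6 │61 
Bob Brown   │2024-03-09│$2686.24│7.4  │64 
                                          
                                          
                                          


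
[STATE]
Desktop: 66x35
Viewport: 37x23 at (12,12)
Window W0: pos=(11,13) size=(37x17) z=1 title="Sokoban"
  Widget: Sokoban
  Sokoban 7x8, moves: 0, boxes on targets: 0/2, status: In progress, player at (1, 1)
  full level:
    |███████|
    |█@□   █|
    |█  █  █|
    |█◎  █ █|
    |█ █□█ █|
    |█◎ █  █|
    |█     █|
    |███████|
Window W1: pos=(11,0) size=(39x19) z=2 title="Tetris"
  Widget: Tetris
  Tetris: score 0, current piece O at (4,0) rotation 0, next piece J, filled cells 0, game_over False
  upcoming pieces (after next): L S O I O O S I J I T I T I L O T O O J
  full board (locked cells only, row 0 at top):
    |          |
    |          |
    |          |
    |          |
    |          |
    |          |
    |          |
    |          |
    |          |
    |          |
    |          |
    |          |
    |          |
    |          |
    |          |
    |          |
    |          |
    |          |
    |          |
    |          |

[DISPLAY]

          │                          
          │                          
          │                          
          │                          
          │                          
          │                          
━━━━━━━━━━━━━━━━━━━━━━━━━━━━━━━━━━━━━
█◎  █ █                            ┃ 
█ █□█ █                            ┃ 
█◎ █  █                            ┃ 
█     █                            ┃ 
███████                            ┃ 
Moves: 0  0/2                      ┃ 
                                   ┃ 
                                   ┃ 
                                   ┃ 
                                   ┃ 
━━━━━━━━━━━━━━━━━━━━━━━━━━━━━━━━━━━┛ 
                                     
                                     
                                     
                                     
                                     


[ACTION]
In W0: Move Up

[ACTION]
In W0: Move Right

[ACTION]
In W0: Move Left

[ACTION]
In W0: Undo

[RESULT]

          │                          
          │                          
          │                          
          │                          
          │                          
          │                          
━━━━━━━━━━━━━━━━━━━━━━━━━━━━━━━━━━━━━
█◎  █ █                            ┃ 
█ █□█ █                            ┃ 
█◎ █  █                            ┃ 
█     █                            ┃ 
███████                            ┃ 
Moves: 1  0/2                      ┃ 
                                   ┃ 
                                   ┃ 
                                   ┃ 
                                   ┃ 
━━━━━━━━━━━━━━━━━━━━━━━━━━━━━━━━━━━┛ 
                                     
                                     
                                     
                                     
                                     


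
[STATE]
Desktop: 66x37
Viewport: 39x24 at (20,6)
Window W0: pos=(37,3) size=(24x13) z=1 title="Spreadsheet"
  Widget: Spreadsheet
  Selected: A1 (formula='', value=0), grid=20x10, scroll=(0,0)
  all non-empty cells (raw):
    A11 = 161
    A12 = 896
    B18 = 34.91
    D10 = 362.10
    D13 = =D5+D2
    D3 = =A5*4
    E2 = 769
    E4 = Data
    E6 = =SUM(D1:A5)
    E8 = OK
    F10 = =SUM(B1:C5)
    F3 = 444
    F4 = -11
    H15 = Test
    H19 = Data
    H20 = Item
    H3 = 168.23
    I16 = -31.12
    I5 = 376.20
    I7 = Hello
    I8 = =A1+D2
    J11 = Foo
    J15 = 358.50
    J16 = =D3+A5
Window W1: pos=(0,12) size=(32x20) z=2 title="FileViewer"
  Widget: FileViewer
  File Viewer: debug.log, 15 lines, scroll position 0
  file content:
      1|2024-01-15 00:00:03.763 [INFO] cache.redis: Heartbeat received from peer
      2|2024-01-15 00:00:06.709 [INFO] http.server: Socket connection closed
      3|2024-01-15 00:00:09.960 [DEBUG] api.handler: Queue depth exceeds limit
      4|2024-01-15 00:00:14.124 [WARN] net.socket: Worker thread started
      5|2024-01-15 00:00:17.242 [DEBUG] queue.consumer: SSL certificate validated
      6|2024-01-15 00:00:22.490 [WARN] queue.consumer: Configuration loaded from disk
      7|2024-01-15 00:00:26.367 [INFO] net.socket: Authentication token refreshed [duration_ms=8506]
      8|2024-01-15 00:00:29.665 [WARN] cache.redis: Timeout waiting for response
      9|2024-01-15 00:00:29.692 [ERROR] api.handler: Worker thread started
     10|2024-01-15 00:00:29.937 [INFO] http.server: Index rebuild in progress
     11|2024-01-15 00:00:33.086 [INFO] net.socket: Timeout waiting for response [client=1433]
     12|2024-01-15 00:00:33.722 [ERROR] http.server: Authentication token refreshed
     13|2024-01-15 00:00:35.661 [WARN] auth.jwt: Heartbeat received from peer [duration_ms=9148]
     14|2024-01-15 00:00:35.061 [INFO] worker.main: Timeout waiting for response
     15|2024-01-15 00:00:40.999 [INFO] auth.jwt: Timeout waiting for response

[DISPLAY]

                 ┃A1:                  
                 ┃       A       B     
                 ┃---------------------
                 ┃  1      [0]       0 
                 ┃  2        0       0 
                 ┃  3        0       0 
━━━━━━━━━━━┓     ┃  4        0       0 
           ┃     ┃  5        0       0 
───────────┨     ┃  6        0       0 
.763 [INFO▲┃     ┗━━━━━━━━━━━━━━━━━━━━━
.709 [INFO█┃                           
.960 [DEBU░┃                           
.124 [WARN░┃                           
.242 [DEBU░┃                           
.490 [WARN░┃                           
.367 [INFO░┃                           
.665 [WARN░┃                           
.692 [ERRO░┃                           
.937 [INFO░┃                           
.086 [INFO░┃                           
.722 [ERRO░┃                           
.661 [WARN░┃                           
.061 [INFO░┃                           
.999 [INFO░┃                           


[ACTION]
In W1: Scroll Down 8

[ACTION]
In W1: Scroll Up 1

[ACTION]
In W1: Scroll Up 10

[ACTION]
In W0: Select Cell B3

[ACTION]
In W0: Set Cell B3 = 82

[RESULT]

                 ┃B3: 82               
                 ┃       A       B     
                 ┃---------------------
                 ┃  1        0       0 
                 ┃  2        0       0 
                 ┃  3        0    [82] 
━━━━━━━━━━━┓     ┃  4        0       0 
           ┃     ┃  5        0       0 
───────────┨     ┃  6        0       0 
.763 [INFO▲┃     ┗━━━━━━━━━━━━━━━━━━━━━
.709 [INFO█┃                           
.960 [DEBU░┃                           
.124 [WARN░┃                           
.242 [DEBU░┃                           
.490 [WARN░┃                           
.367 [INFO░┃                           
.665 [WARN░┃                           
.692 [ERRO░┃                           
.937 [INFO░┃                           
.086 [INFO░┃                           
.722 [ERRO░┃                           
.661 [WARN░┃                           
.061 [INFO░┃                           
.999 [INFO░┃                           


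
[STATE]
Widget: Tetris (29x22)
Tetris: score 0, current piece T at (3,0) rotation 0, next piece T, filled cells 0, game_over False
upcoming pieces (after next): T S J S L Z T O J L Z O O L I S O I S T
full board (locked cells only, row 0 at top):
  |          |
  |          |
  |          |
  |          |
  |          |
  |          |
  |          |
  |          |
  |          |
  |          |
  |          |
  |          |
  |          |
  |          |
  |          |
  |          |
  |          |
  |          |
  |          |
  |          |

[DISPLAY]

    ▒     │Next:             
   ▒▒▒    │ ▒                
          │▒▒▒               
          │                  
          │                  
          │                  
          │Score:            
          │0                 
          │                  
          │                  
          │                  
          │                  
          │                  
          │                  
          │                  
          │                  
          │                  
          │                  
          │                  
          │                  
          │                  
          │                  


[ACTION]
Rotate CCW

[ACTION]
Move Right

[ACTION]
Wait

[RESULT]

          │Next:             
     ▒    │ ▒                
    ▒▒    │▒▒▒               
     ▒    │                  
          │                  
          │                  
          │Score:            
          │0                 
          │                  
          │                  
          │                  
          │                  
          │                  
          │                  
          │                  
          │                  
          │                  
          │                  
          │                  
          │                  
          │                  
          │                  


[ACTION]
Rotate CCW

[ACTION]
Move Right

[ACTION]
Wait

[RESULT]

          │Next:             
          │ ▒                
     ▒▒▒  │▒▒▒               
      ▒   │                  
          │                  
          │                  
          │Score:            
          │0                 
          │                  
          │                  
          │                  
          │                  
          │                  
          │                  
          │                  
          │                  
          │                  
          │                  
          │                  
          │                  
          │                  
          │                  


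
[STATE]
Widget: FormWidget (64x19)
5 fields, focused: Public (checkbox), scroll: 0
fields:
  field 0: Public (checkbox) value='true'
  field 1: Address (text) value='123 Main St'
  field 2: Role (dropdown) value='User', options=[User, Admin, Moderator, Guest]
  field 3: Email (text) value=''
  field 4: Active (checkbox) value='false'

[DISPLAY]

> Public:     [x]                                               
  Address:    [123 Main St                                     ]
  Role:       [User                                           ▼]
  Email:      [                                                ]
  Active:     [ ]                                               
                                                                
                                                                
                                                                
                                                                
                                                                
                                                                
                                                                
                                                                
                                                                
                                                                
                                                                
                                                                
                                                                
                                                                


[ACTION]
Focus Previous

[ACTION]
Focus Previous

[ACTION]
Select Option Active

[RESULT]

  Public:     [x]                                               
  Address:    [123 Main St                                     ]
  Role:       [User                                           ▼]
> Email:      [                                                ]
  Active:     [ ]                                               
                                                                
                                                                
                                                                
                                                                
                                                                
                                                                
                                                                
                                                                
                                                                
                                                                
                                                                
                                                                
                                                                
                                                                


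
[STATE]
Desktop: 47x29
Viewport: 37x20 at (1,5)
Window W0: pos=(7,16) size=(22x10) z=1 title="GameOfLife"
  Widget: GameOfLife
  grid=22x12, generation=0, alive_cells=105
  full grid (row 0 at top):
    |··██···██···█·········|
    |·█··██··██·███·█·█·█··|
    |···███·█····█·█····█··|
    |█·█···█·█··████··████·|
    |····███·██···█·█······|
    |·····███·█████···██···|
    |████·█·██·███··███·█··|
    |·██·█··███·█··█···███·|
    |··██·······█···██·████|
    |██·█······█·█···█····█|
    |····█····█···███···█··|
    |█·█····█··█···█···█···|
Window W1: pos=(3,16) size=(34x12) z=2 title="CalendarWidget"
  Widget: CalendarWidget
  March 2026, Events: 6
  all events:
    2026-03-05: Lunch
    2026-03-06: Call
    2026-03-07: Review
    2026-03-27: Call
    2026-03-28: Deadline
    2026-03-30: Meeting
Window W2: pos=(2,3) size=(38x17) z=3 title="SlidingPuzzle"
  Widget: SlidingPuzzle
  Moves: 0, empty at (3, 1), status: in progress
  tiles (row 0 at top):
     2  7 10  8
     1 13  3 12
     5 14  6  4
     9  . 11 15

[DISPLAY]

 ┠───────────────────────────────────
 ┃┌────┬────┬────┬────┐              
 ┃│  2 │  7 │ 10 │  8 │              
 ┃├────┼────┼────┼────┤              
 ┃│  1 │ 13 │  3 │ 12 │              
 ┃├────┼────┼────┼────┤              
 ┃│  5 │ 14 │  6 │  4 │              
 ┃├────┼────┼────┼────┤              
 ┃│  9 │    │ 11 │ 15 │              
 ┃└────┴────┴────┴────┘              
 ┃Moves: 0                           
 ┃                                   
 ┃                                   
 ┃                                   
 ┗━━━━━━━━━━━━━━━━━━━━━━━━━━━━━━━━━━━
  ┃Mo Tu We Th Fr Sa Su            ┃ 
  ┃                   1            ┃ 
  ┃ 2  3  4  5*  6*  7*  8         ┃ 
  ┃ 9 10 11 12 13 14 15            ┃ 
  ┃16 17 18 19 20 21 22            ┃ 


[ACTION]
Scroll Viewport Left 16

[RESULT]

  ┠──────────────────────────────────
  ┃┌────┬────┬────┬────┐             
  ┃│  2 │  7 │ 10 │  8 │             
  ┃├────┼────┼────┼────┤             
  ┃│  1 │ 13 │  3 │ 12 │             
  ┃├────┼────┼────┼────┤             
  ┃│  5 │ 14 │  6 │  4 │             
  ┃├────┼────┼────┼────┤             
  ┃│  9 │    │ 11 │ 15 │             
  ┃└────┴────┴────┴────┘             
  ┃Moves: 0                          
  ┃                                  
  ┃                                  
  ┃                                  
  ┗━━━━━━━━━━━━━━━━━━━━━━━━━━━━━━━━━━
   ┃Mo Tu We Th Fr Sa Su            ┃
   ┃                   1            ┃
   ┃ 2  3  4  5*  6*  7*  8         ┃
   ┃ 9 10 11 12 13 14 15            ┃
   ┃16 17 18 19 20 21 22            ┃


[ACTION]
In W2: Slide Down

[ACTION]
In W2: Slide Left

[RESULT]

  ┠──────────────────────────────────
  ┃┌────┬────┬────┬────┐             
  ┃│  2 │  7 │ 10 │  8 │             
  ┃├────┼────┼────┼────┤             
  ┃│  1 │ 13 │  3 │ 12 │             
  ┃├────┼────┼────┼────┤             
  ┃│  5 │  6 │    │  4 │             
  ┃├────┼────┼────┼────┤             
  ┃│  9 │ 14 │ 11 │ 15 │             
  ┃└────┴────┴────┴────┘             
  ┃Moves: 2                          
  ┃                                  
  ┃                                  
  ┃                                  
  ┗━━━━━━━━━━━━━━━━━━━━━━━━━━━━━━━━━━
   ┃Mo Tu We Th Fr Sa Su            ┃
   ┃                   1            ┃
   ┃ 2  3  4  5*  6*  7*  8         ┃
   ┃ 9 10 11 12 13 14 15            ┃
   ┃16 17 18 19 20 21 22            ┃


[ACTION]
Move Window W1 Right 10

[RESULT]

  ┠──────────────────────────────────
  ┃┌────┬────┬────┬────┐             
  ┃│  2 │  7 │ 10 │  8 │             
  ┃├────┼────┼────┼────┤             
  ┃│  1 │ 13 │  3 │ 12 │             
  ┃├────┼────┼────┼────┤             
  ┃│  5 │  6 │    │  4 │             
  ┃├────┼────┼────┼────┤             
  ┃│  9 │ 14 │ 11 │ 15 │             
  ┃└────┴────┴────┴────┘             
  ┃Moves: 2                          
  ┃                                  
  ┃                                  
  ┃                                  
  ┗━━━━━━━━━━━━━━━━━━━━━━━━━━━━━━━━━━
       ┃·█···┃Mo Tu We Th Fr Sa Su   
       ┃···██┃                   1   
       ┃····█┃ 2  3  4  5*  6*  7*  8
       ┃███·█┃ 9 10 11 12 13 14 15   
       ┃██·█·┃16 17 18 19 20 21 22   


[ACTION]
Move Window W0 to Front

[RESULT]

  ┠──────────────────────────────────
  ┃┌────┬────┬────┬────┐             
  ┃│  2 │  7 │ 10 │  8 │             
  ┃├────┼────┼────┼────┤             
  ┃│  1 │ 13 │  3 │ 12 │             
  ┃├────┼────┼────┼────┤             
  ┃│  5 │  6 │    │  4 │             
  ┃├────┼────┼────┼────┤             
  ┃│  9 │ 14 │ 11 │ 15 │             
  ┃└────┴────┴────┴────┘             
  ┃Moves: 2                          
  ┃    ┏━━━━━━━━━━━━━━━━━━━━┓        
  ┃    ┃ GameOfLife         ┃        
  ┃    ┠────────────────────┨        
  ┗━━━━┃Gen: 0              ┃━━━━━━━━
       ┃·█···█·█··████··████┃Sa Su   
       ┃···███·██···█·█·····┃    1   
       ┃····███·█████···██··┃*  7*  8
       ┃███·█·██·███··███·█·┃14 15   
       ┃██·█··███·█··█···███┃21 22   


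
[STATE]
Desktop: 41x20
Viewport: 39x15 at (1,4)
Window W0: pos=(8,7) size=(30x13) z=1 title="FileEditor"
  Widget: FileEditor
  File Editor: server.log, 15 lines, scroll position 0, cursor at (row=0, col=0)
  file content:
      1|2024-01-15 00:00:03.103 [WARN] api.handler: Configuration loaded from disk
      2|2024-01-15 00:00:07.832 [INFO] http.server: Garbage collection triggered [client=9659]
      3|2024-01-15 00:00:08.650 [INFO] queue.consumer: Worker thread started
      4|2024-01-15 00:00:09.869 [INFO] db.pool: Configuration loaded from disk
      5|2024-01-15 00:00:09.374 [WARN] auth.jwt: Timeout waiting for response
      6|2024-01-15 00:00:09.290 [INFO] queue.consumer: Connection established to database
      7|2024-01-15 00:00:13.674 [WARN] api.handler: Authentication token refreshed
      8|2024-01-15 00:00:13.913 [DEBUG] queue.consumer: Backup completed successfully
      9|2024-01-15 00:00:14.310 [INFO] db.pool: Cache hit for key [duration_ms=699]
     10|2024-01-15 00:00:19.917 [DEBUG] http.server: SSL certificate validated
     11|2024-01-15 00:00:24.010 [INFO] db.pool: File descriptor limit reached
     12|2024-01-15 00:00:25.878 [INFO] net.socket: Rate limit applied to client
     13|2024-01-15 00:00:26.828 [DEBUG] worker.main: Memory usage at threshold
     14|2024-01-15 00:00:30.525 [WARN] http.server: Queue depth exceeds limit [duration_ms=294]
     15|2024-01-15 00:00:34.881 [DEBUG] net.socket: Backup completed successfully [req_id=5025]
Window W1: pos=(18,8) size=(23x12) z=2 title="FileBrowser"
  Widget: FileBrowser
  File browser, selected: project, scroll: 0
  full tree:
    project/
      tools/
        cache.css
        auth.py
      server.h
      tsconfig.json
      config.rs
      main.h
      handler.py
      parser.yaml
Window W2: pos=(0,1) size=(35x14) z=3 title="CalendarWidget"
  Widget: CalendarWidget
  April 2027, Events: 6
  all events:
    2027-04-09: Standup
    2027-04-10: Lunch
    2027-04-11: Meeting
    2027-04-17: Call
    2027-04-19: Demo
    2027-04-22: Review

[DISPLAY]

            April 2027           ┃     
Mo Tu We Th Fr Sa Su             ┃     
          1  2  3  4             ┃     
 5  6  7  8  9* 10* 11*          ┃━━┓  
12 13 14 15 16 17* 18            ┃━━━━━
19* 20 21 22* 23 24 25           ┃     
26 27 28 29 30                   ┃─────
                                 ┃     
                                 ┃     
                                 ┃     
━━━━━━━━━━━━━━━━━━━━━━━━━━━━━━━━━┛n    
       ┃2024-01-1┃    config.rs        
       ┃2024-01-1┃    main.h           
       ┃2024-01-1┃    handler.py       
       ┃2024-01-1┃    parser.yaml      


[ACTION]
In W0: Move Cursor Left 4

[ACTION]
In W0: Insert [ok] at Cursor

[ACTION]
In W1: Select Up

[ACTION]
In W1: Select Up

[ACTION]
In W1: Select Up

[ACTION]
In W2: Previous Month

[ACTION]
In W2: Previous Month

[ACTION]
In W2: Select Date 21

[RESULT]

          February 2027          ┃     
Mo Tu We Th Fr Sa Su             ┃     
 1  2  3  4  5  6  7             ┃     
 8  9 10 11 12 13 14             ┃━━┓  
15 16 17 18 19 20 [21]           ┃━━━━━
22 23 24 25 26 27 28             ┃     
                                 ┃─────
                                 ┃     
                                 ┃     
                                 ┃     
━━━━━━━━━━━━━━━━━━━━━━━━━━━━━━━━━┛n    
       ┃2024-01-1┃    config.rs        
       ┃2024-01-1┃    main.h           
       ┃2024-01-1┃    handler.py       
       ┃2024-01-1┃    parser.yaml      


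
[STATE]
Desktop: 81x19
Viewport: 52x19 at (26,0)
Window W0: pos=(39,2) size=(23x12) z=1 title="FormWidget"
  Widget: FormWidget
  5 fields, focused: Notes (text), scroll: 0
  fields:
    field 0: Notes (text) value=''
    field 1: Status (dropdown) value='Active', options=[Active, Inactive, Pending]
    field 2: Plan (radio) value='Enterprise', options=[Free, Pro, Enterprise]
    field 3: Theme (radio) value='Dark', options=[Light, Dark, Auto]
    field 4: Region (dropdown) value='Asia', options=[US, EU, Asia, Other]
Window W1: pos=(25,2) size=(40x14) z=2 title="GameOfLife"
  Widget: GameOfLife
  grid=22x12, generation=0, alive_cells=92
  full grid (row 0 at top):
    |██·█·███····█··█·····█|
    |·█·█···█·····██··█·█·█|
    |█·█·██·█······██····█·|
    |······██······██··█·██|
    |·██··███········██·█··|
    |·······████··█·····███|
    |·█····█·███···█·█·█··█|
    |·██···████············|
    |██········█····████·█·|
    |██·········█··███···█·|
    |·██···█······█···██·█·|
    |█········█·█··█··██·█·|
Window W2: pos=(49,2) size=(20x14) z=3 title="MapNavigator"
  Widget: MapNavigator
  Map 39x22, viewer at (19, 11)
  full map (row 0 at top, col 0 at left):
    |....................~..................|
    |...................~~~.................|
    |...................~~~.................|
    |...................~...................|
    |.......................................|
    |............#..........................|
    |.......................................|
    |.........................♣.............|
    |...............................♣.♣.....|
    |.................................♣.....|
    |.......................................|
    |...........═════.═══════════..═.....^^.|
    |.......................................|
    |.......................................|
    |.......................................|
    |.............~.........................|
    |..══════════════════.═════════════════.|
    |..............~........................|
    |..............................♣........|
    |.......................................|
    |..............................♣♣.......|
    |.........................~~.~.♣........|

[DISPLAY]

                                                    
                                                    
━━━━━━━━━━━━━━━━━━━━━━━┏━━━━━━━━━━━━━━━━━━┓         
 GameOfLife            ┃ MapNavigator     ┃         
───────────────────────┠──────────────────┨         
Gen: 0                 ┃..................┃         
·█·█···█·····██··█·█·█ ┃...............♣..┃         
█·█·██·█······██····█· ┃..................┃         
······██······██··█·██ ┃..................┃         
·██··███········██·█·· ┃..................┃         
·······████··█·····███ ┃.═════.══@════════┃         
·█····█·███···█·█·█··█ ┃..................┃         
·██···████············ ┃..................┃         
██········█····████·█· ┃..................┃         
██·········█··███···█· ┃...~..............┃         
━━━━━━━━━━━━━━━━━━━━━━━┗━━━━━━━━━━━━━━━━━━┛         
                                                    
                                                    
                                                    


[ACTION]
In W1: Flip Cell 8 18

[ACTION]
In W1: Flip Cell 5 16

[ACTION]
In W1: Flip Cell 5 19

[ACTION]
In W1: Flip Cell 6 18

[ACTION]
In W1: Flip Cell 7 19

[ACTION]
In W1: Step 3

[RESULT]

                                                    
                                                    
━━━━━━━━━━━━━━━━━━━━━━━┏━━━━━━━━━━━━━━━━━━┓         
 GameOfLife            ┃ MapNavigator     ┃         
───────────────────────┠──────────────────┨         
Gen: 3                 ┃..................┃         
·····█··█····█···████· ┃...............♣..┃         
██···██··█·····███████ ┃..................┃         
███····█·██····███··██ ┃..................┃         
██···█···█·······█···█ ┃..................┃         
·██············██··███ ┃.═════.══@════════┃         
···██··········██····· ┃..................┃         
··█··██··█······█·████ ┃..................┃         
················█···█· ┃..................┃         
·······██·█······███·· ┃...~..............┃         
━━━━━━━━━━━━━━━━━━━━━━━┗━━━━━━━━━━━━━━━━━━┛         
                                                    
                                                    
                                                    


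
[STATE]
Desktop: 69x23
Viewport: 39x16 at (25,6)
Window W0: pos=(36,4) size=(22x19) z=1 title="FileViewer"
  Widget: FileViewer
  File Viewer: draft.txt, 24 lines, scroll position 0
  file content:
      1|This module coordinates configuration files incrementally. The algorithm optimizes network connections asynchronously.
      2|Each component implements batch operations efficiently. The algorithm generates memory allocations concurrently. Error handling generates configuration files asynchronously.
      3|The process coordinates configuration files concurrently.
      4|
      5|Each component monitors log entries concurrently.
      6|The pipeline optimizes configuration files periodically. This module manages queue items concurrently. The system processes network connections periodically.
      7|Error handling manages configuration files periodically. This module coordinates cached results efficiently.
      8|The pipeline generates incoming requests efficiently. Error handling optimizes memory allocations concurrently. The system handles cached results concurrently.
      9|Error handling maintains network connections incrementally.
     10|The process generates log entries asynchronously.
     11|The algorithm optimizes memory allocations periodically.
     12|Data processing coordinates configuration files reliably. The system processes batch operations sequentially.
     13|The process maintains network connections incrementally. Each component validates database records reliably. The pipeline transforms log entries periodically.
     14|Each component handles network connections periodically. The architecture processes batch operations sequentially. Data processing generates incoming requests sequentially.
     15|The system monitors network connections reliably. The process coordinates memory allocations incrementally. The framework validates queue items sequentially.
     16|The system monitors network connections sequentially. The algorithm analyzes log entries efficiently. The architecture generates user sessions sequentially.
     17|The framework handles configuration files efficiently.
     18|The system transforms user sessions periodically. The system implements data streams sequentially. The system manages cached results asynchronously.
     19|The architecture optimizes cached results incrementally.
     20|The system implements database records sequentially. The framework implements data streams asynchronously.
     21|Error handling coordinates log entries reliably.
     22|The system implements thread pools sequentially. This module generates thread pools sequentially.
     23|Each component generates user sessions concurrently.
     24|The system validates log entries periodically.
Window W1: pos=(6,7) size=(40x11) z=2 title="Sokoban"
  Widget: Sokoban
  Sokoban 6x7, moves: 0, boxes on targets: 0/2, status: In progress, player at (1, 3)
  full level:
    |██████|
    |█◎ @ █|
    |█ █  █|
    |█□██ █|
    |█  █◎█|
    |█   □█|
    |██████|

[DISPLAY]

           ┠────────────────────┨      
━━━━━━━━━━━━━━━━━━━━┓le coordin▲┃      
                    ┃onent impl█┃      
────────────────────┨ss coordin░┃      
                    ┃          ░┃      
                    ┃onent moni░┃      
                    ┃ine optimi░┃      
                    ┃dling mana░┃      
                    ┃ine genera░┃      
                    ┃dling main░┃      
                    ┃ss generat░┃      
━━━━━━━━━━━━━━━━━━━━┛ithm optim░┃      
           ┃Data processing coo░┃      
           ┃The process maintai░┃      
           ┃Each component hand░┃      
           ┃The system monitors▼┃      


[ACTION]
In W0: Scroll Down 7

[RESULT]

           ┠────────────────────┨      
━━━━━━━━━━━━━━━━━━━━┓ine genera▲┃      
                    ┃dling main░┃      
────────────────────┨ss generat░┃      
                    ┃ithm optim░┃      
                    ┃essing coo░┃      
                    ┃ss maintai░┃      
                    ┃onent hand░┃      
                    ┃m monitors░┃      
                    ┃m monitors░┃      
                    ┃work handl░┃      
━━━━━━━━━━━━━━━━━━━━┛m transfor░┃      
           ┃The architecture op█┃      
           ┃The system implemen░┃      
           ┃Error handling coor░┃      
           ┃The system implemen▼┃      


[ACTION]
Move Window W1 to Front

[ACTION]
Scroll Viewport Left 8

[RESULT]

                   ┠───────────────────
━━━━━━━━━━━━━━━━━━━━━━━━━━━━┓ine genera
                            ┃dling main
────────────────────────────┨ss generat
                            ┃ithm optim
                            ┃essing coo
                            ┃ss maintai
                            ┃onent hand
                            ┃m monitors
                            ┃m monitors
                            ┃work handl
━━━━━━━━━━━━━━━━━━━━━━━━━━━━┛m transfor
                   ┃The architecture op
                   ┃The system implemen
                   ┃Error handling coor
                   ┃The system implemen
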